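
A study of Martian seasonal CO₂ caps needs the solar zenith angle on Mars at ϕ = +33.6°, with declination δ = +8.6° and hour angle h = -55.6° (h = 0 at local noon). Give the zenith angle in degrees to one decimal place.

θ_z = 56.8°

cos θ_z = sin ϕ sin δ + cos ϕ cos δ cos h = 0.082752 + 0.465282 = 0.548034.
θ_z = arccos(0.548034) = 56.8°.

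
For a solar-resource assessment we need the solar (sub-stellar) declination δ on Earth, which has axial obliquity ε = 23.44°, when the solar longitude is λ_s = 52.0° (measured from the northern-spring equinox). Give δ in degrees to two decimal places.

sin δ = sin ε · sin λ_s = sin 23.44° × sin 52.0° = 0.313462.
δ = arcsin(0.313462) = +18.27°.

δ = +18.27°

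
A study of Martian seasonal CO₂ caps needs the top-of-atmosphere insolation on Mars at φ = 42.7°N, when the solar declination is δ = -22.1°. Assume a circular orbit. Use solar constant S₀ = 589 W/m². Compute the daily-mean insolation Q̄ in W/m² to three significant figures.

cos H₀ = −tan(+42.7°) tan(-22.100°) = 0.3747, H₀ = 1.1867 rad.
Bracket: H₀ sin φ sin δ + cos φ cos δ sin H₀ = 1.1867×0.67816×-0.37622 + 0.73491×0.92653×0.92715 = -0.302771 + 0.631311 = 0.328540.
Q̄ = (S₀/π) × [bracket] = (589/π) × 0.328540 = 61.60 W/m².

Q̄ ≈ 61.6 W/m²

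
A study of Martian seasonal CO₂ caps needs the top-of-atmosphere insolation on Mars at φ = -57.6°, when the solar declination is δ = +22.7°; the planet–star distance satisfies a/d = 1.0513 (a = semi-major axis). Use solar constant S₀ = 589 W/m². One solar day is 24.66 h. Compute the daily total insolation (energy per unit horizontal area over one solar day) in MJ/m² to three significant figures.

cos H₀ = −tan(-57.6°) tan(+22.700°) = 0.6591, H₀ = 0.8511 rad.
Bracket: H₀ sin φ sin δ + cos φ cos δ sin H₀ = 0.8511×-0.84433×0.38591 + 0.53583×0.92254×0.75201 = -0.277319 + 0.371737 = 0.094418.
Inverse-square distance factor (a/d)² = 1.0513² = 1.105232.
Q̄ = (S₀/π) × 1.105232 × [bracket] = (589/π) × 1.105232 × 0.094418 = 19.565 W/m².
Daily total = Q̄ × 24.66 h × 3600 s/h = 19.565 × 24.66 × 3600 / 10⁶ = 1.737 MJ/m².

1.74 MJ/m²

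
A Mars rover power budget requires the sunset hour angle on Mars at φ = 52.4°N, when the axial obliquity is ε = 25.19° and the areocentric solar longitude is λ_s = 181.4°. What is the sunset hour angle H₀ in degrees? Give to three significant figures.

H₀ = 89.2°

sin δ = sin 25.19° × sin 181.4° = -0.01040, so δ = -0.596°.
cos H₀ = −tan φ · tan δ = −tan(+52.4°) × tan(-0.596°) = 0.0135, so H₀ = 1.5573 rad = 89.23°.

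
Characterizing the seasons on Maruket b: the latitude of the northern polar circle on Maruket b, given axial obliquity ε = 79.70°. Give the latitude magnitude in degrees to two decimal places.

10.30°

The polar circle is the lowest latitude that experiences at least one full rotation of continuous daylight at the northern-summer solstice; it lies at |φ| = 90° − ε = 90° − 79.70° = 10.30°.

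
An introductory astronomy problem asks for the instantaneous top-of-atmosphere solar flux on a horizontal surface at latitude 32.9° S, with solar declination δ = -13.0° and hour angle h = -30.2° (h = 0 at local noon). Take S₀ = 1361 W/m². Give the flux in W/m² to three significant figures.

1.13e+03 W/m²

cos θ_z = sin φ sin δ + cos φ cos δ cos h = 0.122188 + 0.707064 = 0.829252.
Flux = S₀ · cos θ_z = 1361 × 0.829252 = 1129 W/m².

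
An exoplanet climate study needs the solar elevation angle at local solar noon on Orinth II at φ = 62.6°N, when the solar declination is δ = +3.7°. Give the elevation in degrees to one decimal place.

31.1°

At local noon the hour angle is zero, so the zenith angle equals |φ − δ| = |+62.6° − (+3.700°)| = 58.900°.
Elevation = 90° − 58.900° = 31.1°.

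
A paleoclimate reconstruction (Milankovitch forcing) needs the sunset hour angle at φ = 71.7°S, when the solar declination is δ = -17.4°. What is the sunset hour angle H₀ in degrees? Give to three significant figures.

H₀ = 161°

cos H₀ = −tan φ · tan δ = −tan(-71.7°) × tan(-17.400°) = -0.9476, so H₀ = 2.8164 rad = 161.37°.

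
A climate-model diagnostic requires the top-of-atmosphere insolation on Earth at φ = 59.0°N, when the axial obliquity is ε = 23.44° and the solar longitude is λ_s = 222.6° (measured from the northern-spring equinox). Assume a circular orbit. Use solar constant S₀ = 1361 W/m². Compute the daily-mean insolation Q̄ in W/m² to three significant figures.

Solar declination: sin δ = sin ε · sin λ_s = sin 23.44° × sin 222.6° = -0.26925, so δ = -15.620°.
cos H₀ = −tan(+59.0°) tan(-15.620°) = 0.4653, H₀ = 1.0868 rad.
Bracket: H₀ sin φ sin δ + cos φ cos δ sin H₀ = 1.0868×0.85717×-0.26925 + 0.51504×0.96307×0.88515 = -0.250826 + 0.439052 = 0.188226.
Q̄ = (S₀/π) × [bracket] = (1361/π) × 0.188226 = 81.54 W/m².

Q̄ ≈ 81.5 W/m²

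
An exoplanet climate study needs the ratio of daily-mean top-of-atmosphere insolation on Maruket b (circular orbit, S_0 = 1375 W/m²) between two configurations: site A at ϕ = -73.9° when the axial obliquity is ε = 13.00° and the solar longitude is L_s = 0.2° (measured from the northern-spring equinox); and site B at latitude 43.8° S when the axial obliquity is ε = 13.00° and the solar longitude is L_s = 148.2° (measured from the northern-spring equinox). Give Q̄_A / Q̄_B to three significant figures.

Q̄_A / Q̄_B ≈ 0.466

— Configuration A (ϕ=-73.9°):
Solar declination: sin δ = sin ε · sin L_s = sin 13.00° × sin 0.2° = 0.00079, so δ = +0.045°.
cos h₀ = −tan(-73.9°) tan(+0.045°) = 0.0027, h₀ = 1.5681 rad.
Bracket: h₀ sin ϕ sin δ + cos ϕ cos δ sin h₀ = 1.5681×-0.96078×0.00079 + 0.27731×1.00000×1.00000 = -0.001190 + 0.277310 = 0.276120.
Q̄ = (S_0/π) × [bracket] = (1375/π) × 0.276120 = 120.85 W/m².
— Configuration B (ϕ=-43.8°):
Solar declination: sin δ = sin ε · sin L_s = sin 13.00° × sin 148.2° = 0.11854, so δ = +6.808°.
cos h₀ = −tan(-43.8°) tan(+6.808°) = 0.1145, h₀ = 1.4561 rad.
Bracket: h₀ sin ϕ sin δ + cos ϕ cos δ sin h₀ = 1.4561×-0.69214×0.11854 + 0.72176×0.99295×0.99343 = -0.119468 + 0.711963 = 0.592495.
Q̄ = (S_0/π) × [bracket] = (1375/π) × 0.592495 = 259.32 W/m².
Ratio Q̄_A / Q̄_B = 120.85 / 259.32 = 0.4660.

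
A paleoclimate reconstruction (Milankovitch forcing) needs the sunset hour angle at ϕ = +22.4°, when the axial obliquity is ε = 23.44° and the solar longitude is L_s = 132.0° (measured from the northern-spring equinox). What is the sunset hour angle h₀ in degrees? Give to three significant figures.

h₀ = 97.3°

Solar declination: sin δ = sin ε · sin L_s = sin 23.44° × sin 132.0° = 0.29561, so δ = +17.194°.
cos h₀ = −tan ϕ · tan δ = −tan(+22.4°) × tan(+17.194°) = -0.1275, so h₀ = 1.6987 rad = 97.33°.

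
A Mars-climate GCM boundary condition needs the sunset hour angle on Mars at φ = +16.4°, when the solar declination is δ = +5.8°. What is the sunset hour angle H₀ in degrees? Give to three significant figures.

H₀ = 91.7°

cos H₀ = −tan φ · tan δ = −tan(+16.4°) × tan(+5.800°) = -0.0299, so H₀ = 1.6007 rad = 91.71°.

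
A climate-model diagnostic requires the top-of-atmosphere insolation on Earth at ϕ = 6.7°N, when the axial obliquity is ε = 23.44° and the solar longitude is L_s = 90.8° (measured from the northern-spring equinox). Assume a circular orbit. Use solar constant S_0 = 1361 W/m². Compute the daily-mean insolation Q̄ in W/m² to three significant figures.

Solar declination: sin δ = sin ε · sin L_s = sin 23.44° × sin 90.8° = 0.39775, so δ = +23.438°.
cos h₀ = −tan(+6.7°) tan(+23.438°) = -0.0509, h₀ = 1.6217 rad.
Bracket: h₀ sin ϕ sin δ + cos ϕ cos δ sin h₀ = 1.6217×0.11667×0.39775 + 0.99317×0.91749×0.99870 = 0.075256 + 0.910039 = 0.985295.
Q̄ = (S_0/π) × [bracket] = (1361/π) × 0.985295 = 426.8 W/m².

Q̄ ≈ 427 W/m²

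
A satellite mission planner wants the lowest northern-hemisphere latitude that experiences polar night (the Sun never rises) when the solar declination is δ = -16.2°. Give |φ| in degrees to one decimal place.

Polar night requires cos H₀ = −tan φ tan δ ≥ 1, i.e. tan φ tan δ ≤ −1.
The boundary is |tan φ| · |tan δ| = 1, so |φ| = 90° − |δ| = 90° − 16.2° = 73.8° in the northern hemisphere.

|φ| = 73.8°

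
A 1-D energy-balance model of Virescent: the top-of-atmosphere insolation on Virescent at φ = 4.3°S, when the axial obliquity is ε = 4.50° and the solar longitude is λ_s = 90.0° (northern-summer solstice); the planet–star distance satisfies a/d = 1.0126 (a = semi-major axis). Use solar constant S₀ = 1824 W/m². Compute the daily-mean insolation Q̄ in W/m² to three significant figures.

Q̄ ≈ 586 W/m²

Solar declination: sin δ = sin ε · sin λ_s = sin 4.50° × sin 90.0° = 0.07846, so δ = +4.500°.
cos H₀ = −tan(-4.3°) tan(+4.500°) = 0.0059, H₀ = 1.5649 rad.
Bracket: H₀ sin φ sin δ + cos φ cos δ sin H₀ = 1.5649×-0.07498×0.07846 + 0.99719×0.99692×0.99998 = -0.009206 + 0.994099 = 0.984893.
Inverse-square distance factor (a/d)² = 1.0126² = 1.025359.
Q̄ = (S₀/π) × 1.025359 × [bracket] = (1824/π) × 1.025359 × 0.984893 = 586.3 W/m².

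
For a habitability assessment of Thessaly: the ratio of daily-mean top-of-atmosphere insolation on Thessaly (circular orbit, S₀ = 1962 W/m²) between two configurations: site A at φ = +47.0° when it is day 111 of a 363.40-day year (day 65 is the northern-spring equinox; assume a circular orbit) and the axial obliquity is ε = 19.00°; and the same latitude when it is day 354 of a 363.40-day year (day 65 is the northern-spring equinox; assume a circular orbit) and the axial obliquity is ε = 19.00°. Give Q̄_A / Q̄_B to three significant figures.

— Configuration A (φ=+47.0°):
Solar longitude: λ_s = 360° × (111 − 65)/363.40 = 45.570°.
sin δ = sin 19.00° × sin 45.570° = 0.23249, so δ = +13.444°.
cos H₀ = −tan(+47.0°) tan(+13.444°) = -0.2563, H₀ = 1.8300 rad.
Bracket: H₀ sin φ sin δ + cos φ cos δ sin H₀ = 1.8300×0.73135×0.23249 + 0.68200×0.97260×0.96659 = 0.311158 + 0.641152 = 0.952310.
Q̄ = (S₀/π) × [bracket] = (1962/π) × 0.952310 = 594.74 W/m².
— Configuration B (φ=+47.0°):
Solar longitude: λ_s = 360° × (354 − 65)/363.40 = 286.296°.
sin δ = sin 19.00° × sin 286.296° = -0.31249, so δ = -18.209°.
cos H₀ = −tan(+47.0°) tan(-18.209°) = 0.3528, H₀ = 1.2103 rad.
Bracket: H₀ sin φ sin δ + cos φ cos δ sin H₀ = 1.2103×0.73135×-0.31249 + 0.68200×0.94992×0.93571 = -0.276601 + 0.606195 = 0.329594.
Q̄ = (S₀/π) × [bracket] = (1962/π) × 0.329594 = 205.84 W/m².
Ratio Q̄_A / Q̄_B = 594.74 / 205.84 = 2.889.

Q̄_A / Q̄_B ≈ 2.89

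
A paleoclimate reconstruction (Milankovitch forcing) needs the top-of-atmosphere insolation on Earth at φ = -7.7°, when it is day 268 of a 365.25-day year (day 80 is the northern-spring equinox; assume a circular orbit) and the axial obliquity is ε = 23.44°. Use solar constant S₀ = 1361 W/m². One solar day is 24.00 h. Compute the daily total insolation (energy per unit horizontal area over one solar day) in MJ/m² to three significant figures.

37.4 MJ/m²

Solar longitude: λ_s = 360° × (268 − 80)/365.25 = 185.298°.
sin δ = sin 23.44° × sin 185.298° = -0.03673, so δ = -2.105°.
cos H₀ = −tan(-7.7°) tan(-2.105°) = -0.0050, H₀ = 1.5758 rad.
Bracket: H₀ sin φ sin δ + cos φ cos δ sin H₀ = 1.5758×-0.13399×-0.03673 + 0.99098×0.99933×0.99999 = 0.007755 + 0.990306 = 0.998061.
Q̄ = (S₀/π) × [bracket] = (1361/π) × 0.998061 = 432.38 W/m².
Daily total = Q̄ × 24.00 h × 3600 s/h = 432.38 × 24.00 × 3600 / 10⁶ = 37.36 MJ/m².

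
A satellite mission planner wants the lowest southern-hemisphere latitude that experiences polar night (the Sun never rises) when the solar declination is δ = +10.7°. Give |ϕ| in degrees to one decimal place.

Polar night requires cos h₀ = −tan ϕ tan δ ≥ 1, i.e. tan ϕ tan δ ≤ −1.
The boundary is |tan ϕ| · |tan δ| = 1, so |ϕ| = 90° − |δ| = 90° − 10.7° = 79.3° in the southern hemisphere.

|ϕ| = 79.3°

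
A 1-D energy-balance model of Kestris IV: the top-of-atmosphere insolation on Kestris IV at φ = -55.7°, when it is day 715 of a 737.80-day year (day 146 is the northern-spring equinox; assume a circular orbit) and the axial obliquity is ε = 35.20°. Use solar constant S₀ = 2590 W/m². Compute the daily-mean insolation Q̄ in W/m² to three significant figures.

Q̄ ≈ 1.22e+03 W/m²

Solar longitude: λ_s = 360° × (715 − 146)/737.80 = 277.636°.
sin δ = sin 35.20° × sin 277.636° = -0.57132, so δ = -34.842°.
cos H₀ = −tan(-55.7°) tan(-34.842°) = -1.0205 ≤ −1 ⇒ polar day, H₀ = π.
Bracket: H₀ sin φ sin δ + cos φ cos δ sin H₀ = 3.1416×-0.82610×-0.57132 + 0.56353×0.82073×0.00000 = 1.482733 + 0.000000 = 1.482733.
Q̄ = (S₀/π) × [bracket] = (2590/π) × 1.482733 = 1222 W/m².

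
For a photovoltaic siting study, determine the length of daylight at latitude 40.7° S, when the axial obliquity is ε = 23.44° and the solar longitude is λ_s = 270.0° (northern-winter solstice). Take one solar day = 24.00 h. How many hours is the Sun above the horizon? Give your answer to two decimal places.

14.92 h

Solar declination: sin δ = sin ε · sin λ_s = sin 23.44° × sin 270.0° = -0.39779, so δ = -23.440°.
cos H₀ = −tan φ · tan δ = −tan(-40.7°) × tan(-23.440°) = -0.3729, so H₀ = 1.9530 rad = 111.90°.
Daylight = 2H₀/(2π) × 24.00 h = (1.9530/π) × 24.00 = 14.92 h.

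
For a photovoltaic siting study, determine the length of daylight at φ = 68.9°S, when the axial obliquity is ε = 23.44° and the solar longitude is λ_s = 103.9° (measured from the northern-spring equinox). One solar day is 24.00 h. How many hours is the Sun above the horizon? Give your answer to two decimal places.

0.00 h

Solar declination: sin δ = sin ε · sin λ_s = sin 23.44° × sin 103.9° = 0.38614, so δ = +22.715°.
cos H₀ = −tan φ · tan δ = 1.0848 ≥ 1, so the Sun never rises (polar night) and H₀ = 0.
Daylight = 2H₀/(2π) × 24.00 h = (0.0000/π) × 24.00 = 0.00 h.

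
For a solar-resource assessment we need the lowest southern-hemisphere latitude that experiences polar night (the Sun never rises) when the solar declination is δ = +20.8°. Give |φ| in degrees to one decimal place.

|φ| = 69.2°

Polar night requires cos H₀ = −tan φ tan δ ≥ 1, i.e. tan φ tan δ ≤ −1.
The boundary is |tan φ| · |tan δ| = 1, so |φ| = 90° − |δ| = 90° − 20.8° = 69.2° in the southern hemisphere.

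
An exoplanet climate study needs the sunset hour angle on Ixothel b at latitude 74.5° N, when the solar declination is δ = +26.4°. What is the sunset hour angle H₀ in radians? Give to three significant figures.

Sunrise equation: cos H₀ = −tan φ · tan δ = -1.7900 ≤ −1, so the host star never sets (polar day) and H₀ = π.

H₀ = 3.14 rad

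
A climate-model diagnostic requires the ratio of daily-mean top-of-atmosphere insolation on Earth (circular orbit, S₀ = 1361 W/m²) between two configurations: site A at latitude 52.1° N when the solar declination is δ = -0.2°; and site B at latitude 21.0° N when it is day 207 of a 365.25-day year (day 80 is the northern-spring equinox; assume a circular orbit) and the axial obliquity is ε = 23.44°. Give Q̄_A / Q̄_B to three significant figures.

Q̄_A / Q̄_B ≈ 0.568

— Configuration A (φ=+52.1°):
cos H₀ = −tan(+52.1°) tan(-0.200°) = 0.0045, H₀ = 1.5663 rad.
Bracket: H₀ sin φ sin δ + cos φ cos δ sin H₀ = 1.5663×0.78908×-0.00349 + 0.61429×0.99999×0.99999 = -0.004313 + 0.614278 = 0.609965.
Q̄ = (S₀/π) × [bracket] = (1361/π) × 0.609965 = 264.25 W/m².
— Configuration B (φ=+21.0°):
Solar longitude: λ_s = 360° × (207 − 80)/365.25 = 125.175°.
sin δ = sin 23.44° × sin 125.175° = 0.32515, so δ = +18.975°.
cos H₀ = −tan(+21.0°) tan(+18.975°) = -0.1320, H₀ = 1.7032 rad.
Bracket: H₀ sin φ sin δ + cos φ cos δ sin H₀ = 1.7032×0.35837×0.32515 + 0.93358×0.94566×0.99125 = 0.198464 + 0.875124 = 1.073588.
Q̄ = (S₀/π) × [bracket] = (1361/π) × 1.073588 = 465.10 W/m².
Ratio Q̄_A / Q̄_B = 264.25 / 465.10 = 0.5682.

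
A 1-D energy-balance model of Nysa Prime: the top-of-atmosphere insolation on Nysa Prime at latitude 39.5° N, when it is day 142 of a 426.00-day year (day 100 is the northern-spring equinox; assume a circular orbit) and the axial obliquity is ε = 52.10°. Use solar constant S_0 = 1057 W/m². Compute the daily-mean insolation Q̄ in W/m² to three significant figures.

Solar longitude: L_s = 360° × (142 − 100)/426.00 = 35.493°.
sin δ = sin 52.10° × sin 35.493° = 0.45814, so δ = +27.267°.
cos h₀ = −tan(+39.5°) tan(+27.267°) = -0.4249, h₀ = 2.0096 rad.
Bracket: h₀ sin ϕ sin δ + cos ϕ cos δ sin h₀ = 2.0096×0.63608×0.45814 + 0.77162×0.88888×0.90525 = 0.585625 + 0.620891 = 1.206516.
Q̄ = (S_0/π) × [bracket] = (1057/π) × 1.206516 = 405.9 W/m².

Q̄ ≈ 406 W/m²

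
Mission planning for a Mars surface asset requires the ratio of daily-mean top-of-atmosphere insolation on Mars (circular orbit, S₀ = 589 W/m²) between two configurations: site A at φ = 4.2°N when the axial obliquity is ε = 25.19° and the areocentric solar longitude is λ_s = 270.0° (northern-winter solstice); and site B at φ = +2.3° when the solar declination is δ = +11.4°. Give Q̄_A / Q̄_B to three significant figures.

Q̄_A / Q̄_B ≈ 0.861

— Configuration A (φ=+4.2°):
sin δ = sin 25.19° × sin 270.0° = -0.42562, so δ = -25.190°.
cos H₀ = −tan(+4.2°) tan(-25.190°) = 0.0345, H₀ = 1.5362 rad.
Bracket: H₀ sin φ sin δ + cos φ cos δ sin H₀ = 1.5362×0.07324×-0.42562 + 0.99731×0.90490×0.99940 = -0.047887 + 0.901924 = 0.854037.
Q̄ = (S₀/π) × [bracket] = (589/π) × 0.854037 = 160.12 W/m².
— Configuration B (φ=+2.3°):
cos H₀ = −tan(+2.3°) tan(+11.400°) = -0.0081, H₀ = 1.5789 rad.
Bracket: H₀ sin φ sin δ + cos φ cos δ sin H₀ = 1.5789×0.04013×0.19766 + 0.99919×0.98027×0.99997 = 0.012524 + 0.979447 = 0.991971.
Q̄ = (S₀/π) × [bracket] = (589/π) × 0.991971 = 185.98 W/m².
Ratio Q̄_A / Q̄_B = 160.12 / 185.98 = 0.8610.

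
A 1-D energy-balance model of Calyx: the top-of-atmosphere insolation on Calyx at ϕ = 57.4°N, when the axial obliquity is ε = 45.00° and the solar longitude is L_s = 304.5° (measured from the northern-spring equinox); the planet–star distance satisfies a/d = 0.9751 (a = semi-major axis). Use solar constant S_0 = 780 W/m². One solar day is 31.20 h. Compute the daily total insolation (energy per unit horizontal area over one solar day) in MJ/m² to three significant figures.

Solar declination: sin δ = sin ε · sin L_s = sin 45.00° × sin 304.5° = -0.58275, so δ = -35.644°.
cos h₀ = −tan(+57.4°) tan(-35.644°) = 1.1213 ≥ 1 ⇒ polar night, h₀ = 0 and Q̄ = 0.
Inverse-square distance factor (a/d)² = 0.9751² = 0.950820.
Daily total = Q̄ × 31.20 h × 3600 s/h = 0.00 MJ/m².

0.00 MJ/m²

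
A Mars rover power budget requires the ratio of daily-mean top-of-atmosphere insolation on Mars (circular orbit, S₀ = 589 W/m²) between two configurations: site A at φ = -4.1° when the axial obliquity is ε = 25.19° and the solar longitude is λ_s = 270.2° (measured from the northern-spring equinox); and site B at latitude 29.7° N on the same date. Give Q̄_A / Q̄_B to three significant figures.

— Configuration A (φ=-4.1°):
Solar declination: sin δ = sin ε · sin λ_s = sin 25.19° × sin 270.2° = -0.42562, so δ = -25.190°.
cos H₀ = −tan(-4.1°) tan(-25.190°) = -0.0337, H₀ = 1.6045 rad.
Bracket: H₀ sin φ sin δ + cos φ cos δ sin H₀ = 1.6045×-0.07150×-0.42562 + 0.99744×0.90490×0.99943 = 0.048828 + 0.902069 = 0.950897.
Q̄ = (S₀/π) × [bracket] = (589/π) × 0.950897 = 178.28 W/m².
— Configuration B (φ=+29.7°):
cos H₀ = −tan(+29.7°) tan(-25.190°) = 0.2683, H₀ = 1.2992 rad.
Bracket: H₀ sin φ sin δ + cos φ cos δ sin H₀ = 1.2992×0.49546×-0.42562 + 0.86863×0.90490×0.96334 = -0.273972 + 0.757208 = 0.483236.
Q̄ = (S₀/π) × [bracket] = (589/π) × 0.483236 = 90.599 W/m².
Ratio Q̄_A / Q̄_B = 178.28 / 90.599 = 1.968.

Q̄_A / Q̄_B ≈ 1.97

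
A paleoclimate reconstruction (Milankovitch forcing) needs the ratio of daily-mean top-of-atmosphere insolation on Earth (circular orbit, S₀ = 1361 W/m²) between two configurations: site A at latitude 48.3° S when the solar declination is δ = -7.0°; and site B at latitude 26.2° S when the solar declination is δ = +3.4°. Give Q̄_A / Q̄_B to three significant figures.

— Configuration A (φ=-48.3°):
cos H₀ = −tan(-48.3°) tan(-7.000°) = -0.1378, H₀ = 1.7090 rad.
Bracket: H₀ sin φ sin δ + cos φ cos δ sin H₀ = 1.7090×-0.74664×-0.12187 + 0.66523×0.99255×0.99046 = 0.155507 + 0.653975 = 0.809482.
Q̄ = (S₀/π) × [bracket] = (1361/π) × 0.809482 = 350.68 W/m².
— Configuration B (φ=-26.2°):
cos H₀ = −tan(-26.2°) tan(+3.400°) = 0.0292, H₀ = 1.5416 rad.
Bracket: H₀ sin φ sin δ + cos φ cos δ sin H₀ = 1.5416×-0.44151×0.05931 + 0.89726×0.99824×0.99957 = -0.040368 + 0.895296 = 0.854928.
Q̄ = (S₀/π) × [bracket] = (1361/π) × 0.854928 = 370.37 W/m².
Ratio Q̄_A / Q̄_B = 350.68 / 370.37 = 0.9468.

Q̄_A / Q̄_B ≈ 0.947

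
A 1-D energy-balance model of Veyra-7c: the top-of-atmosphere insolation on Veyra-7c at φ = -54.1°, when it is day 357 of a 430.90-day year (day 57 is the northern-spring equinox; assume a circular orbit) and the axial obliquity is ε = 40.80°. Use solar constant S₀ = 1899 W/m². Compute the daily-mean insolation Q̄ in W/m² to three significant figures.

Q̄ ≈ 948 W/m²

Solar longitude: λ_s = 360° × (357 − 57)/430.90 = 250.638°.
sin δ = sin 40.80° × sin 250.638° = -0.61647, so δ = -38.058°.
cos H₀ = −tan(-54.1°) tan(-38.058°) = -1.0816 ≤ −1 ⇒ polar day, H₀ = π.
Bracket: H₀ sin φ sin δ + cos φ cos δ sin H₀ = 3.1416×-0.81004×-0.61647 + 0.58637×0.78738×0.00000 = 1.568806 + 0.000000 = 1.568806.
Q̄ = (S₀/π) × [bracket] = (1899/π) × 1.568806 = 948.3 W/m².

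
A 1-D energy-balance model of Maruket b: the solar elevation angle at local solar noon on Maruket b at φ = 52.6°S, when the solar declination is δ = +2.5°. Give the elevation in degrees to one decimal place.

At local noon the hour angle is zero, so the zenith angle equals |φ − δ| = |-52.6° − (+2.500°)| = 55.100°.
Elevation = 90° − 55.100° = 34.9°.

34.9°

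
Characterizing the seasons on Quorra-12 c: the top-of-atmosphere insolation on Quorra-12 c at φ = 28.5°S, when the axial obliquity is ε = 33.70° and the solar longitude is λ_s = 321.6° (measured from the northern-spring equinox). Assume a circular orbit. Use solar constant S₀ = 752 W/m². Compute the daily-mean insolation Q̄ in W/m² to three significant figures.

Q̄ ≈ 263 W/m²

Solar declination: sin δ = sin ε · sin λ_s = sin 33.70° × sin 321.6° = -0.34464, so δ = -20.160°.
cos H₀ = −tan(-28.5°) tan(-20.160°) = -0.1993, H₀ = 1.7715 rad.
Bracket: H₀ sin φ sin δ + cos φ cos δ sin H₀ = 1.7715×-0.47716×-0.34464 + 0.87882×0.93873×0.97993 = 0.291320 + 0.808417 = 1.099737.
Q̄ = (S₀/π) × [bracket] = (752/π) × 1.099737 = 263.2 W/m².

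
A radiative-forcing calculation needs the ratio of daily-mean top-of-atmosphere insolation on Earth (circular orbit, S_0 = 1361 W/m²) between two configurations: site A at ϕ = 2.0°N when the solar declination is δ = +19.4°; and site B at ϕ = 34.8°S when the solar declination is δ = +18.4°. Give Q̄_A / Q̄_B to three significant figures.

Q̄_A / Q̄_B ≈ 1.86

— Configuration A (ϕ=+2.0°):
cos h₀ = −tan(+2.0°) tan(+19.400°) = -0.0123, h₀ = 1.5831 rad.
Bracket: h₀ sin ϕ sin δ + cos ϕ cos δ sin h₀ = 1.5831×0.03490×0.33216 + 0.99939×0.94322×0.99992 = 0.018352 + 0.942569 = 0.960921.
Q̄ = (S_0/π) × [bracket] = (1361/π) × 0.960921 = 416.29 W/m².
— Configuration B (ϕ=-34.8°):
cos h₀ = −tan(-34.8°) tan(+18.400°) = 0.2312, h₀ = 1.3375 rad.
Bracket: h₀ sin ϕ sin δ + cos ϕ cos δ sin h₀ = 1.3375×-0.57071×0.31565 + 0.82115×0.94888×0.97291 = -0.240943 + 0.758065 = 0.517122.
Q̄ = (S_0/π) × [bracket] = (1361/π) × 0.517122 = 224.03 W/m².
Ratio Q̄_A / Q̄_B = 416.29 / 224.03 = 1.858.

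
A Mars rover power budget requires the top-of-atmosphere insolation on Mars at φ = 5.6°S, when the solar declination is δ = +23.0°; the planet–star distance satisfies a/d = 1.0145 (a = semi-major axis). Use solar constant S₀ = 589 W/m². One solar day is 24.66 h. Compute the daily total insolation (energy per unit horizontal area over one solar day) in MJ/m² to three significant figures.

14.7 MJ/m²

cos H₀ = −tan(-5.6°) tan(+23.000°) = 0.0416, H₀ = 1.5292 rad.
Bracket: H₀ sin φ sin δ + cos φ cos δ sin H₀ = 1.5292×-0.09758×0.39073 + 0.99523×0.92050×0.99913 = -0.058304 + 0.915312 = 0.857008.
Inverse-square distance factor (a/d)² = 1.0145² = 1.029210.
Q̄ = (S₀/π) × 1.029210 × [bracket] = (589/π) × 1.029210 × 0.857008 = 165.37 W/m².
Daily total = Q̄ × 24.66 h × 3600 s/h = 165.37 × 24.66 × 3600 / 10⁶ = 14.68 MJ/m².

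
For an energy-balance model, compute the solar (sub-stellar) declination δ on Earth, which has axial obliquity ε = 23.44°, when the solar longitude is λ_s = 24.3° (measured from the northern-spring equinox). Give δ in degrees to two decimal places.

δ = +9.42°

sin δ = sin ε · sin λ_s = sin 23.44° × sin 24.3° = 0.163696.
δ = arcsin(0.163696) = +9.42°.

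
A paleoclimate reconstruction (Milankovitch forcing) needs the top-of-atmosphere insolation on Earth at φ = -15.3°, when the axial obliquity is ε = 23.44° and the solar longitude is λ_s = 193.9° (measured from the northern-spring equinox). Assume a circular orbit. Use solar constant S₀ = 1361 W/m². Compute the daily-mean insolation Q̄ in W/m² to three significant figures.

Q̄ ≈ 433 W/m²

Solar declination: sin δ = sin ε · sin λ_s = sin 23.44° × sin 193.9° = -0.09556, so δ = -5.484°.
cos H₀ = −tan(-15.3°) tan(-5.484°) = -0.0263, H₀ = 1.5971 rad.
Bracket: H₀ sin φ sin δ + cos φ cos δ sin H₀ = 1.5971×-0.26387×-0.09556 + 0.96456×0.99542×0.99966 = 0.040272 + 0.959816 = 1.000088.
Q̄ = (S₀/π) × [bracket] = (1361/π) × 1.000088 = 433.3 W/m².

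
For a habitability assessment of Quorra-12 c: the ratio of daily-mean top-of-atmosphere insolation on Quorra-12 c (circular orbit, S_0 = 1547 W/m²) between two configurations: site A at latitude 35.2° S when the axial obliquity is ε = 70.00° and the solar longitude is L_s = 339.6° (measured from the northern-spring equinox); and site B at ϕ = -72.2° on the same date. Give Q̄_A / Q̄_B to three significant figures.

— Configuration A (ϕ=-35.2°):
Solar declination: sin δ = sin ε · sin L_s = sin 70.00° × sin 339.6° = -0.32755, so δ = -19.120°.
cos h₀ = −tan(-35.2°) tan(-19.120°) = -0.2446, h₀ = 1.8179 rad.
Bracket: h₀ sin ϕ sin δ + cos ϕ cos δ sin h₀ = 1.8179×-0.57643×-0.32755 + 0.81714×0.94483×0.96964 = 0.343237 + 0.748619 = 1.091856.
Q̄ = (S_0/π) × [bracket] = (1547/π) × 1.091856 = 537.66 W/m².
— Configuration B (ϕ=-72.2°):
cos h₀ = −tan(-72.2°) tan(-19.120°) = -1.0798 ≤ −1 ⇒ polar day, h₀ = π.
Bracket: h₀ sin ϕ sin δ + cos ϕ cos δ sin h₀ = 3.1416×-0.95213×-0.32755 + 0.30570×0.94483×0.00000 = 0.979771 + 0.000000 = 0.979771.
Q̄ = (S_0/π) × [bracket] = (1547/π) × 0.979771 = 482.46 W/m².
Ratio Q̄_A / Q̄_B = 537.66 / 482.46 = 1.114.

Q̄_A / Q̄_B ≈ 1.11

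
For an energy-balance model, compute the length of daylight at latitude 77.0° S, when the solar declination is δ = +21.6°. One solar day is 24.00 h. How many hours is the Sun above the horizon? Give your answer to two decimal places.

cos H₀ = −tan φ · tan δ = 1.7150 ≥ 1, so the Sun never rises (polar night) and H₀ = 0.
Daylight = 2H₀/(2π) × 24.00 h = (0.0000/π) × 24.00 = 0.00 h.

0.00 h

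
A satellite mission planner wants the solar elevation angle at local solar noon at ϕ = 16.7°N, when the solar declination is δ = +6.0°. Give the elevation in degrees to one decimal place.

79.3°

At local noon the hour angle is zero, so the zenith angle equals |ϕ − δ| = |+16.7° − (+6.000°)| = 10.700°.
Elevation = 90° − 10.700° = 79.3°.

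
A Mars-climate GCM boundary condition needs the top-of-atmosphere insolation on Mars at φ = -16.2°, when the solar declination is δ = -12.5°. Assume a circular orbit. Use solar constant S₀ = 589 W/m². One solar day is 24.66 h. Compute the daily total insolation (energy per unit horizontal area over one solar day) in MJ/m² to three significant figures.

17.2 MJ/m²

cos H₀ = −tan(-16.2°) tan(-12.500°) = -0.0644, H₀ = 1.6352 rad.
Bracket: H₀ sin φ sin δ + cos φ cos δ sin H₀ = 1.6352×-0.27899×-0.21644 + 0.96029×0.97630×0.99792 = 0.098741 + 0.935581 = 1.034322.
Q̄ = (S₀/π) × [bracket] = (589/π) × 1.034322 = 193.92 W/m².
Daily total = Q̄ × 24.66 h × 3600 s/h = 193.92 × 24.66 × 3600 / 10⁶ = 17.22 MJ/m².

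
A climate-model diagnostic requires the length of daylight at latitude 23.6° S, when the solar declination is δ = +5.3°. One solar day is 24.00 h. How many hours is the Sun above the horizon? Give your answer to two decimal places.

cos h₀ = −tan ϕ · tan δ = −tan(-23.6°) × tan(+5.300°) = 0.0405, so h₀ = 1.5303 rad = 87.68°.
Daylight = 2h₀/(2π) × 24.00 h = (1.5303/π) × 24.00 = 11.69 h.

11.69 h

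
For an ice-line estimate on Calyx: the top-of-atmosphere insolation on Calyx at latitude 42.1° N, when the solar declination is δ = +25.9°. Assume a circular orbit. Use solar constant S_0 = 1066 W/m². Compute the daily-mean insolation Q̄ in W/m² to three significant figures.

Q̄ ≈ 405 W/m²

cos h₀ = −tan(+42.1°) tan(+25.900°) = -0.4387, h₀ = 2.0250 rad.
Bracket: h₀ sin ϕ sin δ + cos ϕ cos δ sin h₀ = 2.0250×0.67043×0.43680 + 0.74198×0.89956×0.89861 = 0.593009 + 0.599782 = 1.192791.
Q̄ = (S_0/π) × [bracket] = (1066/π) × 1.192791 = 404.7 W/m².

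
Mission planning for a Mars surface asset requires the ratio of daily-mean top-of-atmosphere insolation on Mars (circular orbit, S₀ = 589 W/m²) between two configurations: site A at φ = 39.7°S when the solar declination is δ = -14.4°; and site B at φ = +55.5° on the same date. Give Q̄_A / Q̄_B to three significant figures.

— Configuration A (φ=-39.7°):
cos H₀ = −tan(-39.7°) tan(-14.400°) = -0.2132, H₀ = 1.7856 rad.
Bracket: H₀ sin φ sin δ + cos φ cos δ sin H₀ = 1.7856×-0.63877×-0.24869 + 0.76940×0.96858×0.97702 = 0.283653 + 0.728100 = 1.011753.
Q̄ = (S₀/π) × [bracket] = (589/π) × 1.011753 = 189.69 W/m².
— Configuration B (φ=+55.5°):
cos H₀ = −tan(+55.5°) tan(-14.400°) = 0.3736, H₀ = 1.1879 rad.
Bracket: H₀ sin φ sin δ + cos φ cos δ sin H₀ = 1.1879×0.82413×-0.24869 + 0.56641×0.96858×0.92760 = -0.243464 + 0.508894 = 0.265430.
Q̄ = (S₀/π) × [bracket] = (589/π) × 0.265430 = 49.764 W/m².
Ratio Q̄_A / Q̄_B = 189.69 / 49.764 = 3.812.

Q̄_A / Q̄_B ≈ 3.81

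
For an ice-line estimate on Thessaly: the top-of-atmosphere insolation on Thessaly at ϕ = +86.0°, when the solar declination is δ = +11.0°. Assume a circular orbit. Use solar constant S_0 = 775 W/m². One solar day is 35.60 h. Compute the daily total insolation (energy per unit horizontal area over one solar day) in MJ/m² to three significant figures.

18.9 MJ/m²

cos h₀ = −tan(+86.0°) tan(+11.000°) = -2.7798 ≤ −1 ⇒ polar day, h₀ = π.
Bracket: h₀ sin ϕ sin δ + cos ϕ cos δ sin h₀ = 3.1416×0.99756×0.19081 + 0.06976×0.98163×0.00000 = 0.597986 + 0.000000 = 0.597986.
Q̄ = (S_0/π) × [bracket] = (775/π) × 0.597986 = 147.52 W/m².
Daily total = Q̄ × 35.60 h × 3600 s/h = 147.52 × 35.60 × 3600 / 10⁶ = 18.91 MJ/m².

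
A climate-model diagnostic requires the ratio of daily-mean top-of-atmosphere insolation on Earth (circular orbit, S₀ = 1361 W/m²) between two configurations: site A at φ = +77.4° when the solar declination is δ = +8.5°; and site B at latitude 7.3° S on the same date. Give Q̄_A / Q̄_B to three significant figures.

— Configuration A (φ=+77.4°):
cos H₀ = −tan(+77.4°) tan(+8.500°) = -0.6686, H₀ = 2.3031 rad.
Bracket: H₀ sin φ sin δ + cos φ cos δ sin H₀ = 2.3031×0.97592×0.14781 + 0.21814×0.98902×0.74362 = 0.332224 + 0.160432 = 0.492656.
Q̄ = (S₀/π) × [bracket] = (1361/π) × 0.492656 = 213.43 W/m².
— Configuration B (φ=-7.3°):
cos H₀ = −tan(-7.3°) tan(+8.500°) = 0.0191, H₀ = 1.5517 rad.
Bracket: H₀ sin φ sin δ + cos φ cos δ sin H₀ = 1.5517×-0.12706×0.14781 + 0.99189×0.98902×0.99982 = -0.029142 + 0.980822 = 0.951680.
Q̄ = (S₀/π) × [bracket] = (1361/π) × 0.951680 = 412.29 W/m².
Ratio Q̄_A / Q̄_B = 213.43 / 412.29 = 0.5177.

Q̄_A / Q̄_B ≈ 0.518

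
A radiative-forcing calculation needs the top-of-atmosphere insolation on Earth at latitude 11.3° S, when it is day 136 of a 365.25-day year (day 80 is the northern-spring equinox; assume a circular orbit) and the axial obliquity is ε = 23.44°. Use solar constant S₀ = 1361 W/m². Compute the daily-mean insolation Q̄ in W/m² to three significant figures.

Q̄ ≈ 359 W/m²

Solar longitude: λ_s = 360° × (136 − 80)/365.25 = 55.195°.
sin δ = sin 23.44° × sin 55.195° = 0.32662, so δ = +19.064°.
cos H₀ = −tan(-11.3°) tan(+19.064°) = 0.0691, H₀ = 1.5017 rad.
Bracket: H₀ sin φ sin δ + cos φ cos δ sin H₀ = 1.5017×-0.19595×0.32662 + 0.98061×0.94515×0.99761 = -0.096111 + 0.924608 = 0.828497.
Q̄ = (S₀/π) × [bracket] = (1361/π) × 0.828497 = 358.9 W/m².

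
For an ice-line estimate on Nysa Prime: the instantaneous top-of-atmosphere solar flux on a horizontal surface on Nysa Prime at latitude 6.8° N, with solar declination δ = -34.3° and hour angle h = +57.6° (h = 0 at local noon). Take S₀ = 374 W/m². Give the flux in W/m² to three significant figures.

cos θ_z = sin φ sin δ + cos φ cos δ cos h = -0.066724 + 0.439532 = 0.372808.
Flux = S₀ · cos θ_z = 374 × 0.372808 = 139.4 W/m².

139 W/m²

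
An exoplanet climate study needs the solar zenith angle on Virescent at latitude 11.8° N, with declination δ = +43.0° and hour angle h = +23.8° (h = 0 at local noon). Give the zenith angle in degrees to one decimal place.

cos θ_z = sin ϕ sin δ + cos ϕ cos δ cos h = 0.139466 + 0.655018 = 0.794484.
θ_z = arccos(0.794484) = 37.4°.

θ_z = 37.4°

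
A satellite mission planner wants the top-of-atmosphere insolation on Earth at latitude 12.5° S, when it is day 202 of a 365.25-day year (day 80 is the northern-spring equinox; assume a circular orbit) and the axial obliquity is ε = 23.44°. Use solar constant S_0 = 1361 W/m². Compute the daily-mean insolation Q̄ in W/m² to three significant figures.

Q̄ ≈ 348 W/m²

Solar longitude: L_s = 360° × (202 − 80)/365.25 = 120.246°.
sin δ = sin 23.44° × sin 120.246° = 0.34364, so δ = +20.099°.
cos h₀ = −tan(-12.5°) tan(+20.099°) = 0.0811, h₀ = 1.4896 rad.
Bracket: h₀ sin ϕ sin δ + cos ϕ cos δ sin h₀ = 1.4896×-0.21644×0.34364 + 0.97630×0.93910×0.99670 = -0.110793 + 0.913818 = 0.803025.
Q̄ = (S_0/π) × [bracket] = (1361/π) × 0.803025 = 347.9 W/m².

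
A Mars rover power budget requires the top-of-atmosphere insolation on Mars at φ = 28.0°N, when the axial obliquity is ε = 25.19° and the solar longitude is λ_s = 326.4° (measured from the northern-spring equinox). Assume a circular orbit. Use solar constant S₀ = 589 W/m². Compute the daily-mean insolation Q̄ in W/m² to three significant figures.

Solar declination: sin δ = sin ε · sin λ_s = sin 25.19° × sin 326.4° = -0.23554, so δ = -13.623°.
cos H₀ = −tan(+28.0°) tan(-13.623°) = 0.1289, H₀ = 1.4416 rad.
Bracket: H₀ sin φ sin δ + cos φ cos δ sin H₀ = 1.4416×0.46947×-0.23554 + 0.88295×0.97187×0.99166 = -0.159411 + 0.850956 = 0.691545.
Q̄ = (S₀/π) × [bracket] = (589/π) × 0.691545 = 129.7 W/m².

Q̄ ≈ 130 W/m²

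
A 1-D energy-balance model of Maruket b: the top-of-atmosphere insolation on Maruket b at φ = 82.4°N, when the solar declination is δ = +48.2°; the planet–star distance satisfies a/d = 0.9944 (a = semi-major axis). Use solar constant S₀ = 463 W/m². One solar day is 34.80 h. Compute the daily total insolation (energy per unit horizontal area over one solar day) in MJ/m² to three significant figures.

42.4 MJ/m²

cos H₀ = −tan(+82.4°) tan(+48.200°) = -8.3823 ≤ −1 ⇒ polar day, H₀ = π.
Bracket: H₀ sin φ sin δ + cos φ cos δ sin H₀ = 3.1416×0.99122×0.74548 + 0.13226×0.66653×0.00000 = 2.321437 + 0.000000 = 2.321437.
Inverse-square distance factor (a/d)² = 0.9944² = 0.988831.
Q̄ = (S₀/π) × 0.988831 × [bracket] = (463/π) × 0.988831 × 2.321437 = 338.31 W/m².
Daily total = Q̄ × 34.80 h × 3600 s/h = 338.31 × 34.80 × 3600 / 10⁶ = 42.38 MJ/m².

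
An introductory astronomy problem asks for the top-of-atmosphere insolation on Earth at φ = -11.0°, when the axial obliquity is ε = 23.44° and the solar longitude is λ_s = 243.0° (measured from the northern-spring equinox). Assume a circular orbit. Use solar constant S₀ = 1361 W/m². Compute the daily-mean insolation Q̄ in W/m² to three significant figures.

Solar declination: sin δ = sin ε · sin λ_s = sin 23.44° × sin 243.0° = -0.35443, so δ = -20.759°.
cos H₀ = −tan(-11.0°) tan(-20.759°) = -0.0737, H₀ = 1.6445 rad.
Bracket: H₀ sin φ sin δ + cos φ cos δ sin H₀ = 1.6445×-0.19081×-0.35443 + 0.98163×0.93508×0.99728 = 0.111216 + 0.915406 = 1.026622.
Q̄ = (S₀/π) × [bracket] = (1361/π) × 1.026622 = 444.8 W/m².

Q̄ ≈ 445 W/m²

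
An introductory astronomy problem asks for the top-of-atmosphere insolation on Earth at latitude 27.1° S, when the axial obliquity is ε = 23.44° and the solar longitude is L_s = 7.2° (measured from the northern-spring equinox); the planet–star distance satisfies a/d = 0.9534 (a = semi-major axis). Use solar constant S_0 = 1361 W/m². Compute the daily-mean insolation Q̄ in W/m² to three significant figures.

Solar declination: sin δ = sin ε · sin L_s = sin 23.44° × sin 7.2° = 0.04986, so δ = +2.858°.
cos h₀ = −tan(-27.1°) tan(+2.858°) = 0.0255, h₀ = 1.5452 rad.
Bracket: h₀ sin ϕ sin δ + cos ϕ cos δ sin h₀ = 1.5452×-0.45554×0.04986 + 0.89021×0.99876×0.99967 = -0.035096 + 0.888813 = 0.853717.
Inverse-square distance factor (a/d)² = 0.9534² = 0.908972.
Q̄ = (S_0/π) × 0.908972 × [bracket] = (1361/π) × 0.908972 × 0.853717 = 336.2 W/m².

Q̄ ≈ 336 W/m²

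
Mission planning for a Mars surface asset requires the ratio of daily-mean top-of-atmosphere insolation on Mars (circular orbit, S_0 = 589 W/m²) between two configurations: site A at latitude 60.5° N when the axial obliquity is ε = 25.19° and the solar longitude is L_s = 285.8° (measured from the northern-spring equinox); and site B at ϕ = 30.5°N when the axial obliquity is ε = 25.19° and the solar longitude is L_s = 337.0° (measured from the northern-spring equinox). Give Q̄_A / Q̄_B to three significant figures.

Q̄_A / Q̄_B ≈ 0.0557

— Configuration A (ϕ=+60.5°):
Solar declination: sin δ = sin ε · sin L_s = sin 25.19° × sin 285.8° = -0.40954, so δ = -24.176°.
cos h₀ = −tan(+60.5°) tan(-24.176°) = 0.7935, h₀ = 0.6543 rad.
Bracket: h₀ sin ϕ sin δ + cos ϕ cos δ sin h₀ = 0.6543×0.87036×-0.40954 + 0.49242×0.91229×0.60863 = -0.233223 + 0.273415 = 0.040192.
Q̄ = (S_0/π) × [bracket] = (589/π) × 0.040192 = 7.5354 W/m².
— Configuration B (ϕ=+30.5°):
Solar declination: sin δ = sin ε · sin L_s = sin 25.19° × sin 337.0° = -0.16630, so δ = -9.573°.
cos h₀ = −tan(+30.5°) tan(-9.573°) = 0.0993, h₀ = 1.4713 rad.
Bracket: h₀ sin ϕ sin δ + cos ϕ cos δ sin h₀ = 1.4713×0.50754×-0.16630 + 0.86163×0.98607×0.99505 = -0.124183 + 0.845422 = 0.721239.
Q̄ = (S_0/π) × [bracket] = (589/π) × 0.721239 = 135.22 W/m².
Ratio Q̄_A / Q̄_B = 7.5354 / 135.22 = 0.05573.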